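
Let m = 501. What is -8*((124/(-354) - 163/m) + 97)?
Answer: -7592672/9853 ≈ -770.59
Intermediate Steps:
-8*((124/(-354) - 163/m) + 97) = -8*((124/(-354) - 163/501) + 97) = -8*((124*(-1/354) - 163*1/501) + 97) = -8*((-62/177 - 163/501) + 97) = -8*(-6657/9853 + 97) = -8*949084/9853 = -7592672/9853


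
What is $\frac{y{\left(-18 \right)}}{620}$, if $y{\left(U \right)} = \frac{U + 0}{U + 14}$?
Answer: $\frac{9}{1240} \approx 0.0072581$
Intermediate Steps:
$y{\left(U \right)} = \frac{U}{14 + U}$
$\frac{y{\left(-18 \right)}}{620} = \frac{\left(-18\right) \frac{1}{14 - 18}}{620} = - \frac{18}{-4} \cdot \frac{1}{620} = \left(-18\right) \left(- \frac{1}{4}\right) \frac{1}{620} = \frac{9}{2} \cdot \frac{1}{620} = \frac{9}{1240}$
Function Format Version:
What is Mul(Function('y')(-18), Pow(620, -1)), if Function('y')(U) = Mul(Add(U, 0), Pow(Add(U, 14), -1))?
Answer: Rational(9, 1240) ≈ 0.0072581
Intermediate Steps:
Function('y')(U) = Mul(U, Pow(Add(14, U), -1))
Mul(Function('y')(-18), Pow(620, -1)) = Mul(Mul(-18, Pow(Add(14, -18), -1)), Pow(620, -1)) = Mul(Mul(-18, Pow(-4, -1)), Rational(1, 620)) = Mul(Mul(-18, Rational(-1, 4)), Rational(1, 620)) = Mul(Rational(9, 2), Rational(1, 620)) = Rational(9, 1240)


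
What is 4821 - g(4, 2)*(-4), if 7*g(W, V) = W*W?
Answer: 33811/7 ≈ 4830.1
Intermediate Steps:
g(W, V) = W**2/7 (g(W, V) = (W*W)/7 = W**2/7)
4821 - g(4, 2)*(-4) = 4821 - (1/7)*4**2*(-4) = 4821 - (1/7)*16*(-4) = 4821 - 16*(-4)/7 = 4821 - 1*(-64/7) = 4821 + 64/7 = 33811/7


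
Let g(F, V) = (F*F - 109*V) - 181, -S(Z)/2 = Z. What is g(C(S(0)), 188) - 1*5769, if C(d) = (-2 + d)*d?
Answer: -26442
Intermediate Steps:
S(Z) = -2*Z
C(d) = d*(-2 + d)
g(F, V) = -181 + F**2 - 109*V (g(F, V) = (F**2 - 109*V) - 181 = -181 + F**2 - 109*V)
g(C(S(0)), 188) - 1*5769 = (-181 + ((-2*0)*(-2 - 2*0))**2 - 109*188) - 1*5769 = (-181 + (0*(-2 + 0))**2 - 20492) - 5769 = (-181 + (0*(-2))**2 - 20492) - 5769 = (-181 + 0**2 - 20492) - 5769 = (-181 + 0 - 20492) - 5769 = -20673 - 5769 = -26442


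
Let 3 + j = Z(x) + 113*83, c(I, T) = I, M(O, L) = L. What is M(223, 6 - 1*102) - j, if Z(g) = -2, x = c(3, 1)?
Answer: -9470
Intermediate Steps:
x = 3
j = 9374 (j = -3 + (-2 + 113*83) = -3 + (-2 + 9379) = -3 + 9377 = 9374)
M(223, 6 - 1*102) - j = (6 - 1*102) - 1*9374 = (6 - 102) - 9374 = -96 - 9374 = -9470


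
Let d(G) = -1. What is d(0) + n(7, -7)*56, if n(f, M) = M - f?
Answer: -785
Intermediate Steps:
d(0) + n(7, -7)*56 = -1 + (-7 - 1*7)*56 = -1 + (-7 - 7)*56 = -1 - 14*56 = -1 - 784 = -785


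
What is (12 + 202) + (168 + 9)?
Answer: 391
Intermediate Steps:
(12 + 202) + (168 + 9) = 214 + 177 = 391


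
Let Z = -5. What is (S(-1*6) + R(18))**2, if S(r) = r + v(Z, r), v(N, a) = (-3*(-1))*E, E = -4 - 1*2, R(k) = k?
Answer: 36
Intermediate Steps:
E = -6 (E = -4 - 2 = -6)
v(N, a) = -18 (v(N, a) = -3*(-1)*(-6) = 3*(-6) = -18)
S(r) = -18 + r (S(r) = r - 18 = -18 + r)
(S(-1*6) + R(18))**2 = ((-18 - 1*6) + 18)**2 = ((-18 - 6) + 18)**2 = (-24 + 18)**2 = (-6)**2 = 36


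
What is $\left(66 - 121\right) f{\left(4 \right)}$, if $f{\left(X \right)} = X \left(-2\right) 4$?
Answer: $1760$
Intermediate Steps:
$f{\left(X \right)} = - 8 X$ ($f{\left(X \right)} = - 2 X 4 = - 8 X$)
$\left(66 - 121\right) f{\left(4 \right)} = \left(66 - 121\right) \left(\left(-8\right) 4\right) = \left(-55\right) \left(-32\right) = 1760$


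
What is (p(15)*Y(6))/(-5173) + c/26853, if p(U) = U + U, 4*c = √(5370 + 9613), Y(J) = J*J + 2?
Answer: -1140/5173 + √14983/107412 ≈ -0.21924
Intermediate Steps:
Y(J) = 2 + J² (Y(J) = J² + 2 = 2 + J²)
c = √14983/4 (c = √(5370 + 9613)/4 = √14983/4 ≈ 30.601)
p(U) = 2*U
(p(15)*Y(6))/(-5173) + c/26853 = ((2*15)*(2 + 6²))/(-5173) + (√14983/4)/26853 = (30*(2 + 36))*(-1/5173) + (√14983/4)*(1/26853) = (30*38)*(-1/5173) + √14983/107412 = 1140*(-1/5173) + √14983/107412 = -1140/5173 + √14983/107412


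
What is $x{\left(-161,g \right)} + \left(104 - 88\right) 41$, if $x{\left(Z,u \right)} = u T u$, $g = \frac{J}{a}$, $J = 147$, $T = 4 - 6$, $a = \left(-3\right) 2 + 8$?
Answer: $- \frac{20297}{2} \approx -10149.0$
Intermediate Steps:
$a = 2$ ($a = -6 + 8 = 2$)
$T = -2$ ($T = 4 - 6 = -2$)
$g = \frac{147}{2} \approx 73.5$
$x{\left(Z,u \right)} = - 2 u^{2}$ ($x{\left(Z,u \right)} = u \left(-2\right) u = - 2 u u = - 2 u^{2}$)
$x{\left(-161,g \right)} + \left(104 - 88\right) 41 = - 2 \left(\frac{147}{2}\right)^{2} + \left(104 - 88\right) 41 = \left(-2\right) \frac{21609}{4} + 16 \cdot 41 = - \frac{21609}{2} + 656 = - \frac{20297}{2}$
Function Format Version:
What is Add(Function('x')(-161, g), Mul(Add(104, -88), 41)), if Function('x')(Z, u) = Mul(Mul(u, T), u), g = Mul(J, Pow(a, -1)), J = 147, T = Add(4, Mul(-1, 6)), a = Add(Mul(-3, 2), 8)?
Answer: Rational(-20297, 2) ≈ -10149.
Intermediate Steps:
a = 2 (a = Add(-6, 8) = 2)
T = -2 (T = Add(4, -6) = -2)
g = Rational(147, 2) (g = Mul(147, Pow(2, -1)) = Mul(147, Rational(1, 2)) = Rational(147, 2) ≈ 73.500)
Function('x')(Z, u) = Mul(-2, Pow(u, 2)) (Function('x')(Z, u) = Mul(Mul(u, -2), u) = Mul(Mul(-2, u), u) = Mul(-2, Pow(u, 2)))
Add(Function('x')(-161, g), Mul(Add(104, -88), 41)) = Add(Mul(-2, Pow(Rational(147, 2), 2)), Mul(Add(104, -88), 41)) = Add(Mul(-2, Rational(21609, 4)), Mul(16, 41)) = Add(Rational(-21609, 2), 656) = Rational(-20297, 2)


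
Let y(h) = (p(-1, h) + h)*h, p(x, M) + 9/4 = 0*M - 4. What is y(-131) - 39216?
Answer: -84945/4 ≈ -21236.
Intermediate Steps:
p(x, M) = -25/4 (p(x, M) = -9/4 + (0*M - 4) = -9/4 + (0 - 4) = -9/4 - 4 = -25/4)
y(h) = h*(-25/4 + h) (y(h) = (-25/4 + h)*h = h*(-25/4 + h))
y(-131) - 39216 = (¼)*(-131)*(-25 + 4*(-131)) - 39216 = (¼)*(-131)*(-25 - 524) - 39216 = (¼)*(-131)*(-549) - 39216 = 71919/4 - 39216 = -84945/4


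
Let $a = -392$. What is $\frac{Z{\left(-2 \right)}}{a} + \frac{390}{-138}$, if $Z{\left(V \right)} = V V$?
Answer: $- \frac{6393}{2254} \approx -2.8363$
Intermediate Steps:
$Z{\left(V \right)} = V^{2}$
$\frac{Z{\left(-2 \right)}}{a} + \frac{390}{-138} = \frac{\left(-2\right)^{2}}{-392} + \frac{390}{-138} = 4 \left(- \frac{1}{392}\right) + 390 \left(- \frac{1}{138}\right) = - \frac{1}{98} - \frac{65}{23} = - \frac{6393}{2254}$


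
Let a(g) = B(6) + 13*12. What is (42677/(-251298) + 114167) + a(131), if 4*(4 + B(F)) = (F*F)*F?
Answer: 28741663477/251298 ≈ 1.1437e+5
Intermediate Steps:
B(F) = -4 + F**3/4 (B(F) = -4 + ((F*F)*F)/4 = -4 + (F**2*F)/4 = -4 + F**3/4)
a(g) = 206 (a(g) = (-4 + (1/4)*6**3) + 13*12 = (-4 + (1/4)*216) + 156 = (-4 + 54) + 156 = 50 + 156 = 206)
(42677/(-251298) + 114167) + a(131) = (42677/(-251298) + 114167) + 206 = (42677*(-1/251298) + 114167) + 206 = (-42677/251298 + 114167) + 206 = 28689896089/251298 + 206 = 28741663477/251298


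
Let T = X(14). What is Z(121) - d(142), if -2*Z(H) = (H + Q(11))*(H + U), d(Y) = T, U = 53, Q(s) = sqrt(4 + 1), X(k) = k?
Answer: -10541 - 87*sqrt(5) ≈ -10736.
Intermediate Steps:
Q(s) = sqrt(5)
T = 14
d(Y) = 14
Z(H) = -(53 + H)*(H + sqrt(5))/2 (Z(H) = -(H + sqrt(5))*(H + 53)/2 = -(H + sqrt(5))*(53 + H)/2 = -(53 + H)*(H + sqrt(5))/2)
Z(121) - d(142) = (-53/2*121 - 53*sqrt(5)/2 - 1/2*121**2 - 1/2*121*sqrt(5)) - 1*14 = (-6413/2 - 53*sqrt(5)/2 - 1/2*14641 - 121*sqrt(5)/2) - 14 = (-6413/2 - 53*sqrt(5)/2 - 14641/2 - 121*sqrt(5)/2) - 14 = (-10527 - 87*sqrt(5)) - 14 = -10541 - 87*sqrt(5)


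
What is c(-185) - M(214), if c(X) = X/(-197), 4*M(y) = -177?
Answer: 35609/788 ≈ 45.189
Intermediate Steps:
M(y) = -177/4 (M(y) = (¼)*(-177) = -177/4)
c(X) = -X/197 (c(X) = X*(-1/197) = -X/197)
c(-185) - M(214) = -1/197*(-185) - 1*(-177/4) = 185/197 + 177/4 = 35609/788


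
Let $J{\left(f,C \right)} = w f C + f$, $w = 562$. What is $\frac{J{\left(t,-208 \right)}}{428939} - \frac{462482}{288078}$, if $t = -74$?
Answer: $\frac{23403718279}{1260896829} \approx 18.561$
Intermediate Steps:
$J{\left(f,C \right)} = f + 562 C f$ ($J{\left(f,C \right)} = 562 f C + f = 562 C f + f = f + 562 C f$)
$\frac{J{\left(t,-208 \right)}}{428939} - \frac{462482}{288078} = \frac{\left(-74\right) \left(1 + 562 \left(-208\right)\right)}{428939} - \frac{462482}{288078} = - 74 \left(1 - 116896\right) \frac{1}{428939} - \frac{231241}{144039} = \left(-74\right) \left(-116895\right) \frac{1}{428939} - \frac{231241}{144039} = 8650230 \cdot \frac{1}{428939} - \frac{231241}{144039} = \frac{8650230}{428939} - \frac{231241}{144039} = \frac{23403718279}{1260896829}$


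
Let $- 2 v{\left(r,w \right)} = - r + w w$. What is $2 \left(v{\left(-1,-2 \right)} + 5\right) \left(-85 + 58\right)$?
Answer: $-135$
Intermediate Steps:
$v{\left(r,w \right)} = \frac{r}{2} - \frac{w^{2}}{2}$ ($v{\left(r,w \right)} = - \frac{- r + w w}{2} = - \frac{- r + w^{2}}{2} = - \frac{w^{2} - r}{2} = \frac{r}{2} - \frac{w^{2}}{2}$)
$2 \left(v{\left(-1,-2 \right)} + 5\right) \left(-85 + 58\right) = 2 \left(\left(\frac{1}{2} \left(-1\right) - \frac{\left(-2\right)^{2}}{2}\right) + 5\right) \left(-85 + 58\right) = 2 \left(\left(- \frac{1}{2} - 2\right) + 5\right) \left(-27\right) = 2 \left(- \frac{5}{2} + 5\right) \left(-27\right) = 2 \cdot \frac{5}{2} \left(-27\right) = 5 \left(-27\right) = -135$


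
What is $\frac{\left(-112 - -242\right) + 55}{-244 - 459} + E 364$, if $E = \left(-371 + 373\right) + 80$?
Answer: $\frac{567107}{19} \approx 29848.0$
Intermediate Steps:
$E = 82$ ($E = 2 + 80 = 82$)
$\frac{\left(-112 - -242\right) + 55}{-244 - 459} + E 364 = \frac{\left(-112 - -242\right) + 55}{-244 - 459} + 82 \cdot 364 = \frac{\left(-112 + 242\right) + 55}{-703} + 29848 = \left(130 + 55\right) \left(- \frac{1}{703}\right) + 29848 = 185 \left(- \frac{1}{703}\right) + 29848 = - \frac{5}{19} + 29848 = \frac{567107}{19}$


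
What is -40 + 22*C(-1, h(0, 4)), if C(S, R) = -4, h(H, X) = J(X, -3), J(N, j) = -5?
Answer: -128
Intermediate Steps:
h(H, X) = -5
-40 + 22*C(-1, h(0, 4)) = -40 + 22*(-4) = -40 - 88 = -128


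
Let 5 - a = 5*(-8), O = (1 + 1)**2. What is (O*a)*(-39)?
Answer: -7020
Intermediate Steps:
O = 4 (O = 2**2 = 4)
a = 45 (a = 5 - 5*(-8) = 5 - 1*(-40) = 5 + 40 = 45)
(O*a)*(-39) = (4*45)*(-39) = 180*(-39) = -7020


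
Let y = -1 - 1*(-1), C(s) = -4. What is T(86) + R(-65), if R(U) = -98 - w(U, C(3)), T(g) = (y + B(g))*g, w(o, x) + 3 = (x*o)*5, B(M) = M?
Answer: 6001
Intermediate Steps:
y = 0 (y = -1 + 1 = 0)
w(o, x) = -3 + 5*o*x (w(o, x) = -3 + (x*o)*5 = -3 + (o*x)*5 = -3 + 5*o*x)
T(g) = g**2 (T(g) = (0 + g)*g = g*g = g**2)
R(U) = -95 + 20*U (R(U) = -98 - (-3 + 5*U*(-4)) = -98 - (-3 - 20*U) = -98 + (3 + 20*U) = -95 + 20*U)
T(86) + R(-65) = 86**2 + (-95 + 20*(-65)) = 7396 + (-95 - 1300) = 7396 - 1395 = 6001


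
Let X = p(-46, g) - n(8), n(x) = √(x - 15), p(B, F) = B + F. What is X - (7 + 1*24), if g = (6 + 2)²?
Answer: -13 - I*√7 ≈ -13.0 - 2.6458*I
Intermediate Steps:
g = 64 (g = 8² = 64)
n(x) = √(-15 + x)
X = 18 - I*√7 (X = (-46 + 64) - √(-15 + 8) = 18 - √(-7) = 18 - I*√7 ≈ 18.0 - 2.6458*I)
X - (7 + 1*24) = (18 - I*√7) - (7 + 1*24) = (18 - I*√7) - (7 + 24) = (18 - I*√7) - 1*31 = (18 - I*√7) - 31 = -13 - I*√7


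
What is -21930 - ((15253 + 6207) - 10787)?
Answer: -32603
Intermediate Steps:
-21930 - ((15253 + 6207) - 10787) = -21930 - (21460 - 10787) = -21930 - 1*10673 = -21930 - 10673 = -32603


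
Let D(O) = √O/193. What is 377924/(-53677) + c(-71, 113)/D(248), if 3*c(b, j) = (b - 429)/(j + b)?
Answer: -377924/53677 - 24125*√62/3906 ≈ -55.674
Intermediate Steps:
c(b, j) = (-429 + b)/(3*(b + j)) (c(b, j) = ((b - 429)/(j + b))/3 = ((-429 + b)/(b + j))/3 = (-429 + b)/(3*(b + j)))
D(O) = √O/193
377924/(-53677) + c(-71, 113)/D(248) = 377924/(-53677) + ((-143 + (⅓)*(-71))/(-71 + 113))/((√248/193)) = 377924*(-1/53677) + ((-143 - 71/3)/42)/(((2*√62)/193)) = -377924/53677 + ((1/42)*(-500/3))/((2*√62/193)) = -377924/53677 - 24125*√62/3906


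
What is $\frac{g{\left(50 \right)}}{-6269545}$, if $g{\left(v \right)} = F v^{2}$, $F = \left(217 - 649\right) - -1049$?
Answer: $- \frac{308500}{1253909} \approx -0.24603$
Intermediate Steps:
$F = 617$ ($F = -432 + 1049 = 617$)
$g{\left(v \right)} = 617 v^{2}$
$\frac{g{\left(50 \right)}}{-6269545} = \frac{617 \cdot 50^{2}}{-6269545} = 617 \cdot 2500 \left(- \frac{1}{6269545}\right) = 1542500 \left(- \frac{1}{6269545}\right) = - \frac{308500}{1253909}$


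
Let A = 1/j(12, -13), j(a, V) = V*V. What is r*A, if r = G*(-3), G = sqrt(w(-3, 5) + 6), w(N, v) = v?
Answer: -3*sqrt(11)/169 ≈ -0.058875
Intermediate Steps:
j(a, V) = V**2
G = sqrt(11) (G = sqrt(5 + 6) = sqrt(11) ≈ 3.3166)
A = 1/169 (A = 1/((-13)**2) = 1/169 ≈ 0.0059172)
r = -3*sqrt(11) (r = sqrt(11)*(-3) = -3*sqrt(11) ≈ -9.9499)
r*A = -3*sqrt(11)*(1/169) = -3*sqrt(11)/169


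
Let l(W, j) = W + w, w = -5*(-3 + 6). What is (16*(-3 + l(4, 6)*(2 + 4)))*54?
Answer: -59616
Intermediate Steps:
w = -15 (w = -5*3 = -15)
l(W, j) = -15 + W (l(W, j) = W - 15 = -15 + W)
(16*(-3 + l(4, 6)*(2 + 4)))*54 = (16*(-3 + (-15 + 4)*(2 + 4)))*54 = (16*(-3 - 11*6))*54 = (16*(-3 - 66))*54 = (16*(-69))*54 = -1104*54 = -59616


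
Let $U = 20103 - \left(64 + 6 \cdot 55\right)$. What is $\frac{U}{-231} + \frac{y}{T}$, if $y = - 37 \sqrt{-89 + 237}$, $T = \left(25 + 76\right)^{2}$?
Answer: $- \frac{19709}{231} - \frac{74 \sqrt{37}}{10201} \approx -85.365$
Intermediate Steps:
$T = 10201$ ($T = 101^{2} = 10201$)
$U = 19709$ ($U = 20103 - \left(64 + 330\right) = 20103 - 394 = 19709$)
$y = - 74 \sqrt{37}$ ($y = - 37 \sqrt{148} = - 37 \cdot 2 \sqrt{37} = - 74 \sqrt{37} \approx -450.12$)
$\frac{U}{-231} + \frac{y}{T} = \frac{19709}{-231} + \frac{\left(-74\right) \sqrt{37}}{10201} = 19709 \left(- \frac{1}{231}\right) + - 74 \sqrt{37} \cdot \frac{1}{10201} = - \frac{19709}{231} - \frac{74 \sqrt{37}}{10201}$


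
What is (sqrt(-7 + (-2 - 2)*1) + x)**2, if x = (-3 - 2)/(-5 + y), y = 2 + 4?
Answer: (5 - I*sqrt(11))**2 ≈ 14.0 - 33.166*I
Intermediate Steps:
y = 6
x = -5 (x = (-3 - 2)/(-5 + 6) = -5/1 = -5*1 = -5)
(sqrt(-7 + (-2 - 2)*1) + x)**2 = (sqrt(-7 + (-2 - 2)*1) - 5)**2 = (sqrt(-7 - 4*1) - 5)**2 = (sqrt(-7 - 4) - 5)**2 = (sqrt(-11) - 5)**2 = (I*sqrt(11) - 5)**2 = (-5 + I*sqrt(11))**2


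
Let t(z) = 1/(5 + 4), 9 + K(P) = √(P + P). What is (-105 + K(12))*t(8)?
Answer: -38/3 + 2*√6/9 ≈ -12.122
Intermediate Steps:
K(P) = -9 + √2*√P (K(P) = -9 + √(P + P) = -9 + √(2*P) = -9 + √2*√P)
t(z) = ⅑ (t(z) = 1/9 = ⅑)
(-105 + K(12))*t(8) = (-105 + (-9 + √2*√12))*(⅑) = (-105 + (-9 + √2*(2*√3)))*(⅑) = (-105 + (-9 + 2*√6))*(⅑) = (-114 + 2*√6)*(⅑) = -38/3 + 2*√6/9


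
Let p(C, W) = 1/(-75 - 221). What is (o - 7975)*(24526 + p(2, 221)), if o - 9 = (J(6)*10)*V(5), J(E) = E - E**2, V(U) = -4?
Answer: -24559548185/148 ≈ -1.6594e+8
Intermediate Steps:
p(C, W) = -1/296 (p(C, W) = 1/(-296) = -1/296)
o = 1209 (o = 9 + ((6*(1 - 1*6))*10)*(-4) = 9 + ((6*(1 - 6))*10)*(-4) = 9 + ((6*(-5))*10)*(-4) = 9 - 30*10*(-4) = 9 - 300*(-4) = 9 + 1200 = 1209)
(o - 7975)*(24526 + p(2, 221)) = (1209 - 7975)*(24526 - 1/296) = -6766*7259695/296 = -24559548185/148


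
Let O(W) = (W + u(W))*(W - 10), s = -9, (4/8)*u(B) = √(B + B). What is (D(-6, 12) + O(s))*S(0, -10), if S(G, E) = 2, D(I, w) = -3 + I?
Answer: 324 - 228*I*√2 ≈ 324.0 - 322.44*I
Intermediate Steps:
u(B) = 2*√2*√B (u(B) = 2*√(B + B) = 2*√(2*B) = 2*(√2*√B) = 2*√2*√B)
O(W) = (-10 + W)*(W + 2*√2*√W) (O(W) = (W + 2*√2*√W)*(W - 10) = (W + 2*√2*√W)*(-10 + W) = (-10 + W)*(W + 2*√2*√W))
(D(-6, 12) + O(s))*S(0, -10) = ((-3 - 6) + ((-9)² - 10*(-9) - 20*√2*√(-9) + 2*√2*(-9)^(3/2)))*2 = (-9 + (81 + 90 - 20*√2*3*I + 2*√2*(-27*I)))*2 = (-9 + (81 + 90 - 60*I*√2 - 54*I*√2))*2 = (-9 + (171 - 114*I*√2))*2 = (162 - 114*I*√2)*2 = 324 - 228*I*√2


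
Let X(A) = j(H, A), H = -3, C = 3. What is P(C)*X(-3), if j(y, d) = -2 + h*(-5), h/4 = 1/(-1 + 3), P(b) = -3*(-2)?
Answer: -72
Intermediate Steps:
P(b) = 6
h = 2 (h = 4/(-1 + 3) = 4/2 = 4*(½) = 2)
j(y, d) = -12 (j(y, d) = -2 + 2*(-5) = -2 - 10 = -12)
X(A) = -12
P(C)*X(-3) = 6*(-12) = -72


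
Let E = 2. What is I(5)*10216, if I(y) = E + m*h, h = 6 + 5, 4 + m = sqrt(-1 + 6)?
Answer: -429072 + 112376*sqrt(5) ≈ -1.7779e+5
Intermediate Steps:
m = -4 + sqrt(5) (m = -4 + sqrt(-1 + 6) = -4 + sqrt(5) ≈ -1.7639)
h = 11
I(y) = -42 + 11*sqrt(5) (I(y) = 2 + (-4 + sqrt(5))*11 = 2 + (-44 + 11*sqrt(5)) = -42 + 11*sqrt(5))
I(5)*10216 = (-42 + 11*sqrt(5))*10216 = -429072 + 112376*sqrt(5)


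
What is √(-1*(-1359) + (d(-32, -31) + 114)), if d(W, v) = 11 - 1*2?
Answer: √1482 ≈ 38.497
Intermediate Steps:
d(W, v) = 9 (d(W, v) = 11 - 2 = 9)
√(-1*(-1359) + (d(-32, -31) + 114)) = √(-1*(-1359) + (9 + 114)) = √(1359 + 123) = √1482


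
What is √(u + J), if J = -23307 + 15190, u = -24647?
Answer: 2*I*√8191 ≈ 181.01*I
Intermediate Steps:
J = -8117
√(u + J) = √(-24647 - 8117) = √(-32764) = 2*I*√8191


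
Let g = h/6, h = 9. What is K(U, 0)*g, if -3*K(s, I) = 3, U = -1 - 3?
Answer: -3/2 ≈ -1.5000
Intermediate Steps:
U = -4
K(s, I) = -1 (K(s, I) = -⅓*3 = -1)
g = 3/2 (g = 9/6 = 9*(⅙) = 3/2 ≈ 1.5000)
K(U, 0)*g = -1*3/2 = -3/2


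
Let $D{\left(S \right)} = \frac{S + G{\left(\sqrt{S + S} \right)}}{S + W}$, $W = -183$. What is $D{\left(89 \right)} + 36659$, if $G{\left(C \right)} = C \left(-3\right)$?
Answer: $\frac{3445857}{94} + \frac{3 \sqrt{178}}{94} \approx 36659.0$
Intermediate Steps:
$G{\left(C \right)} = - 3 C$
$D{\left(S \right)} = \frac{S - 3 \sqrt{2} \sqrt{S}}{-183 + S}$ ($D{\left(S \right)} = \frac{S - 3 \sqrt{S + S}}{S - 183} = \frac{S - 3 \sqrt{2 S}}{-183 + S} = \frac{S - 3 \sqrt{2} \sqrt{S}}{-183 + S}$)
$D{\left(89 \right)} + 36659 = \frac{89 - 3 \sqrt{2} \sqrt{89}}{-183 + 89} + 36659 = \frac{89 - 3 \sqrt{178}}{-94} + 36659 = - \frac{89 - 3 \sqrt{178}}{94} + 36659 = \left(- \frac{89}{94} + \frac{3 \sqrt{178}}{94}\right) + 36659 = \frac{3445857}{94} + \frac{3 \sqrt{178}}{94}$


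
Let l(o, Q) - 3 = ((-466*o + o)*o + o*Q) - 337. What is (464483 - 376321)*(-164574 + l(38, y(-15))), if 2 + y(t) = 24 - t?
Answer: -73611919844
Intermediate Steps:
y(t) = 22 - t (y(t) = -2 + (24 - t) = 22 - t)
l(o, Q) = -334 - 465*o² + Q*o (l(o, Q) = 3 + (((-466*o + o)*o + o*Q) - 337) = 3 + (((-465*o)*o + Q*o) - 337) = 3 + ((-465*o² + Q*o) - 337) = 3 + (-337 - 465*o² + Q*o) = -334 - 465*o² + Q*o)
(464483 - 376321)*(-164574 + l(38, y(-15))) = (464483 - 376321)*(-164574 + (-334 - 465*38² + (22 - 1*(-15))*38)) = 88162*(-164574 + (-334 - 465*1444 + (22 + 15)*38)) = 88162*(-164574 + (-334 - 671460 + 37*38)) = 88162*(-164574 + (-334 - 671460 + 1406)) = 88162*(-164574 - 670388) = 88162*(-834962) = -73611919844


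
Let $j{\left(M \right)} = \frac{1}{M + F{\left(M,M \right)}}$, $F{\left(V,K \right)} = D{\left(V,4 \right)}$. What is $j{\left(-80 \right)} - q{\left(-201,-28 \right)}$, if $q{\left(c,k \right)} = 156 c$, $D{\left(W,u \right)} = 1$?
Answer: $\frac{2477123}{79} \approx 31356.0$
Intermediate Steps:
$F{\left(V,K \right)} = 1$
$j{\left(M \right)} = \frac{1}{1 + M}$ ($j{\left(M \right)} = \frac{1}{M + 1} = \frac{1}{1 + M}$)
$j{\left(-80 \right)} - q{\left(-201,-28 \right)} = \frac{1}{1 - 80} - 156 \left(-201\right) = \frac{1}{-79} - -31356 = - \frac{1}{79} + 31356 = \frac{2477123}{79}$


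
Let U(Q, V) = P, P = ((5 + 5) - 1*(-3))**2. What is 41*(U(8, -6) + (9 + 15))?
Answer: 7913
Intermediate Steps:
P = 169 (P = (10 + 3)**2 = 13**2 = 169)
U(Q, V) = 169
41*(U(8, -6) + (9 + 15)) = 41*(169 + (9 + 15)) = 41*(169 + 24) = 41*193 = 7913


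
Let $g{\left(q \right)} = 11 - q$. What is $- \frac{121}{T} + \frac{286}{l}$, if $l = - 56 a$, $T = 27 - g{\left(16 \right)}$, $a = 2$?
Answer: $- \frac{1419}{224} \approx -6.3348$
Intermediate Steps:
$T = 32$ ($T = 27 - \left(11 - 16\right) = 27 - -5 = 27 + 5 = 32$)
$l = -112$ ($l = \left(-56\right) 2 = -112$)
$- \frac{121}{T} + \frac{286}{l} = - \frac{121}{32} + \frac{286}{-112} = \left(-121\right) \frac{1}{32} + 286 \left(- \frac{1}{112}\right) = - \frac{121}{32} - \frac{143}{56} = - \frac{1419}{224}$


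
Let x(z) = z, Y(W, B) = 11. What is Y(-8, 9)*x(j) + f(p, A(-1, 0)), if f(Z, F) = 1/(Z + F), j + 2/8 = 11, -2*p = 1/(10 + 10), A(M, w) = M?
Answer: 19233/164 ≈ 117.27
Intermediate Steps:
p = -1/40 (p = -1/(2*(10 + 10)) = -1/2/20 = -1/2*1/20 = -1/40 ≈ -0.025000)
j = 43/4 (j = -1/4 + 11 = 43/4 ≈ 10.750)
f(Z, F) = 1/(F + Z)
Y(-8, 9)*x(j) + f(p, A(-1, 0)) = 11*(43/4) + 1/(-1 - 1/40) = 473/4 + 1/(-41/40) = 473/4 - 40/41 = 19233/164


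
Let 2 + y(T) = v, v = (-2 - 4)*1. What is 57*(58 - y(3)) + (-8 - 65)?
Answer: 3689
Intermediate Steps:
v = -6 (v = -6*1 = -6)
y(T) = -8 (y(T) = -2 - 6 = -8)
57*(58 - y(3)) + (-8 - 65) = 57*(58 - 1*(-8)) + (-8 - 65) = 57*(58 + 8) - 73 = 57*66 - 73 = 3762 - 73 = 3689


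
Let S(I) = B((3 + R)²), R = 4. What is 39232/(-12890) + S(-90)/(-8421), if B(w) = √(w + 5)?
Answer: -19616/6445 - √6/2807 ≈ -3.0445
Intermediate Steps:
B(w) = √(5 + w)
S(I) = 3*√6 (S(I) = √(5 + (3 + 4)²) = √(5 + 7²) = √(5 + 49) = √54 = 3*√6)
39232/(-12890) + S(-90)/(-8421) = 39232/(-12890) + (3*√6)/(-8421) = 39232*(-1/12890) + (3*√6)*(-1/8421) = -19616/6445 - √6/2807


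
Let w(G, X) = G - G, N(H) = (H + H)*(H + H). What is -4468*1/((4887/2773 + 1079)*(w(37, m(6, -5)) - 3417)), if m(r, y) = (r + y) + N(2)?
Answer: 6194882/5120295909 ≈ 0.0012099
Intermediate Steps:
N(H) = 4*H² (N(H) = (2*H)*(2*H) = 4*H²)
m(r, y) = 16 + r + y (m(r, y) = (r + y) + 4*2² = (r + y) + 4*4 = (r + y) + 16 = 16 + r + y)
w(G, X) = 0
-4468*1/((4887/2773 + 1079)*(w(37, m(6, -5)) - 3417)) = -4468*1/((0 - 3417)*(4887/2773 + 1079)) = -4468*(-1/(3417*(4887*(1/2773) + 1079))) = -4468*(-1/(3417*(4887/2773 + 1079))) = -4468/((2996954/2773)*(-3417)) = -4468/(-10240591818/2773) = -4468*(-2773/10240591818) = 6194882/5120295909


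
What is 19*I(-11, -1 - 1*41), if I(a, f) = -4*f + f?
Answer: 2394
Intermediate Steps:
I(a, f) = -3*f
19*I(-11, -1 - 1*41) = 19*(-3*(-1 - 1*41)) = 19*(-3*(-1 - 41)) = 19*(-3*(-42)) = 19*126 = 2394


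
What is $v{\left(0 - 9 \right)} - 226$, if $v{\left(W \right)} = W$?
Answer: $-235$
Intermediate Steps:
$v{\left(0 - 9 \right)} - 226 = \left(0 - 9\right) - 226 = -9 - 226 = -235$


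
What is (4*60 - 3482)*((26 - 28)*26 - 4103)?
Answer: 13470510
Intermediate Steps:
(4*60 - 3482)*((26 - 28)*26 - 4103) = (240 - 3482)*(-2*26 - 4103) = -3242*(-52 - 4103) = -3242*(-4155) = 13470510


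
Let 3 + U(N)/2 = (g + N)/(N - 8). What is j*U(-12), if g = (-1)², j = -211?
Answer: 10339/10 ≈ 1033.9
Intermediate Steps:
g = 1
U(N) = -6 + 2*(1 + N)/(-8 + N) (U(N) = -6 + 2*((1 + N)/(N - 8)) = -6 + 2*((1 + N)/(-8 + N)) = -6 + 2*(1 + N)/(-8 + N))
j*U(-12) = -422*(25 - 2*(-12))/(-8 - 12) = -422*(25 + 24)/(-20) = -422*(-1)*49/20 = -211*(-49/10) = 10339/10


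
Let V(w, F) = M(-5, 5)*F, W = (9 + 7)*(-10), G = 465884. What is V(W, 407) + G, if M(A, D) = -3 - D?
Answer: 462628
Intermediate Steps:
W = -160 (W = 16*(-10) = -160)
V(w, F) = -8*F (V(w, F) = (-3 - 1*5)*F = (-3 - 5)*F = -8*F)
V(W, 407) + G = -8*407 + 465884 = -3256 + 465884 = 462628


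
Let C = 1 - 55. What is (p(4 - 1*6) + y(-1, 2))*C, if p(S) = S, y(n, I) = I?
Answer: 0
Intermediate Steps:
C = -54
(p(4 - 1*6) + y(-1, 2))*C = ((4 - 1*6) + 2)*(-54) = ((4 - 6) + 2)*(-54) = (-2 + 2)*(-54) = 0*(-54) = 0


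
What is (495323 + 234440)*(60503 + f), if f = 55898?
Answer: 84945142963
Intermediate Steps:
(495323 + 234440)*(60503 + f) = (495323 + 234440)*(60503 + 55898) = 729763*116401 = 84945142963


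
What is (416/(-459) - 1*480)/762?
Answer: -110368/174879 ≈ -0.63111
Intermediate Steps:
(416/(-459) - 1*480)/762 = (416*(-1/459) - 480)*(1/762) = (-416/459 - 480)*(1/762) = -220736/459*1/762 = -110368/174879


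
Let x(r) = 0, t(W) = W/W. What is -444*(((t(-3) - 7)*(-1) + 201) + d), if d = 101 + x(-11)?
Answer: -136752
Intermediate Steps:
t(W) = 1
d = 101 (d = 101 + 0 = 101)
-444*(((t(-3) - 7)*(-1) + 201) + d) = -444*(((1 - 7)*(-1) + 201) + 101) = -444*((-6*(-1) + 201) + 101) = -444*((6 + 201) + 101) = -444*(207 + 101) = -444*308 = -136752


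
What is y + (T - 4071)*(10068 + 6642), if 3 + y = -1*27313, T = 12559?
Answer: 141807164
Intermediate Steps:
y = -27316 (y = -3 - 1*27313 = -3 - 27313 = -27316)
y + (T - 4071)*(10068 + 6642) = -27316 + (12559 - 4071)*(10068 + 6642) = -27316 + 8488*16710 = -27316 + 141834480 = 141807164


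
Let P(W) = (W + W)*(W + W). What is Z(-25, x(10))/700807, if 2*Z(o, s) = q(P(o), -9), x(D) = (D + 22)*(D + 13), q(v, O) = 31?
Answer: 31/1401614 ≈ 2.2117e-5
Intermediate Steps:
P(W) = 4*W² (P(W) = (2*W)*(2*W) = 4*W²)
x(D) = (13 + D)*(22 + D) (x(D) = (22 + D)*(13 + D) = (13 + D)*(22 + D))
Z(o, s) = 31/2 (Z(o, s) = (½)*31 = 31/2)
Z(-25, x(10))/700807 = (31/2)/700807 = (31/2)*(1/700807) = 31/1401614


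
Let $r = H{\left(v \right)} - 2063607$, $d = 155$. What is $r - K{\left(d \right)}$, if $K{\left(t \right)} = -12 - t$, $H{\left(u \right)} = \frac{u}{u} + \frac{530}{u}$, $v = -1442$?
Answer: $- \frac{1487739784}{721} \approx -2.0634 \cdot 10^{6}$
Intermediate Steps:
$H{\left(u \right)} = 1 + \frac{530}{u}$
$r = - \frac{1487860191}{721}$ ($r = \frac{530 - 1442}{-1442} - 2063607 = \left(- \frac{1}{1442}\right) \left(-912\right) - 2063607 = \frac{456}{721} - 2063607 = - \frac{1487860191}{721} \approx -2.0636 \cdot 10^{6}$)
$r - K{\left(d \right)} = - \frac{1487860191}{721} - \left(-12 - 155\right) = - \frac{1487860191}{721} - -167 = - \frac{1487860191}{721} + 167 = - \frac{1487739784}{721}$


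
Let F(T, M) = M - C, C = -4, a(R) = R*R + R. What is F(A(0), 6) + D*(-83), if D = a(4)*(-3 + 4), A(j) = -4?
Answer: -1650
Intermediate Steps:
a(R) = R + R² (a(R) = R² + R = R + R²)
F(T, M) = 4 + M (F(T, M) = M - 1*(-4) = M + 4 = 4 + M)
D = 20 (D = (4*(1 + 4))*(-3 + 4) = (4*5)*1 = 20*1 = 20)
F(A(0), 6) + D*(-83) = (4 + 6) + 20*(-83) = 10 - 1660 = -1650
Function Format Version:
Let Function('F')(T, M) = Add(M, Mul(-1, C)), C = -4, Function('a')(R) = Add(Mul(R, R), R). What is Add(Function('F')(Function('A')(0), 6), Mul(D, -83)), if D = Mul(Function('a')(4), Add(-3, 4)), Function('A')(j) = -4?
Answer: -1650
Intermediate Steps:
Function('a')(R) = Add(R, Pow(R, 2)) (Function('a')(R) = Add(Pow(R, 2), R) = Add(R, Pow(R, 2)))
Function('F')(T, M) = Add(4, M) (Function('F')(T, M) = Add(M, Mul(-1, -4)) = Add(M, 4) = Add(4, M))
D = 20 (D = Mul(Mul(4, Add(1, 4)), Add(-3, 4)) = Mul(Mul(4, 5), 1) = Mul(20, 1) = 20)
Add(Function('F')(Function('A')(0), 6), Mul(D, -83)) = Add(Add(4, 6), Mul(20, -83)) = Add(10, -1660) = -1650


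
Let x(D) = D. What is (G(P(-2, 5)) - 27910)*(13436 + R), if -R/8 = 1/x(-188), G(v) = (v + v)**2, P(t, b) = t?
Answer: -17614893636/47 ≈ -3.7479e+8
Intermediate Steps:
G(v) = 4*v**2 (G(v) = (2*v)**2 = 4*v**2)
R = 2/47 (R = -8/(-188) = -8*(-1/188) = 2/47 ≈ 0.042553)
(G(P(-2, 5)) - 27910)*(13436 + R) = (4*(-2)**2 - 27910)*(13436 + 2/47) = (4*4 - 27910)*(631494/47) = (16 - 27910)*(631494/47) = -27894*631494/47 = -17614893636/47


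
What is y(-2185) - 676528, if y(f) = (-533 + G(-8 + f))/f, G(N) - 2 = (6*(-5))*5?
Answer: -1478212999/2185 ≈ -6.7653e+5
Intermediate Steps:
G(N) = -148 (G(N) = 2 + (6*(-5))*5 = 2 - 30*5 = 2 - 150 = -148)
y(f) = -681/f (y(f) = (-533 - 148)/f = -681/f)
y(-2185) - 676528 = -681/(-2185) - 676528 = -681*(-1/2185) - 676528 = 681/2185 - 676528 = -1478212999/2185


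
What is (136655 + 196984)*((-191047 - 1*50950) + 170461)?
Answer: -23867199504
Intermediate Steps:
(136655 + 196984)*((-191047 - 1*50950) + 170461) = 333639*((-191047 - 50950) + 170461) = 333639*(-241997 + 170461) = 333639*(-71536) = -23867199504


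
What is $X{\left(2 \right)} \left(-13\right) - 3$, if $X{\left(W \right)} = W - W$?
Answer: $-3$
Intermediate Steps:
$X{\left(W \right)} = 0$
$X{\left(2 \right)} \left(-13\right) - 3 = 0 \left(-13\right) - 3 = 0 - 3 = -3$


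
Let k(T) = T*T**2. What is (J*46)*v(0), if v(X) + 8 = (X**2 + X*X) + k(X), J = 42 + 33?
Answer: -27600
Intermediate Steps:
J = 75
k(T) = T**3
v(X) = -8 + X**3 + 2*X**2 (v(X) = -8 + ((X**2 + X*X) + X**3) = -8 + ((X**2 + X**2) + X**3) = -8 + (2*X**2 + X**3) = -8 + (X**3 + 2*X**2) = -8 + X**3 + 2*X**2)
(J*46)*v(0) = (75*46)*(-8 + 0**3 + 2*0**2) = 3450*(-8 + 0 + 2*0) = 3450*(-8 + 0 + 0) = 3450*(-8) = -27600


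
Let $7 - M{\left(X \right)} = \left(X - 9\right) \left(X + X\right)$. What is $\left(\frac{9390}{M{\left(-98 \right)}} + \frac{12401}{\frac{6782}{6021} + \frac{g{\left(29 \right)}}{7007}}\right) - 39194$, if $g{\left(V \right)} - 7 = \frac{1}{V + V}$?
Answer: $- \frac{29648583556748342}{1051564771957} \approx -28195.0$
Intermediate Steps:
$g{\left(V \right)} = 7 + \frac{1}{2 V}$ ($g{\left(V \right)} = 7 + \frac{1}{V + V} = 7 + \frac{1}{2 V}$)
$M{\left(X \right)} = 7 - 2 X \left(-9 + X\right)$ ($M{\left(X \right)} = 7 - \left(X - 9\right) \left(X + X\right) = 7 - \left(-9 + X\right) 2 X = 7 - 2 X \left(-9 + X\right)$)
$\left(\frac{9390}{M{\left(-98 \right)}} + \frac{12401}{\frac{6782}{6021} + \frac{g{\left(29 \right)}}{7007}}\right) - 39194 = \left(\frac{9390}{7 - 2 \left(-98\right)^{2} + 18 \left(-98\right)} + \frac{12401}{\frac{6782}{6021} + \frac{7 + \frac{1}{2 \cdot 29}}{7007}}\right) - 39194 = \left(\frac{9390}{7 - 19208 - 1764} + \frac{12401}{6782 \cdot \frac{1}{6021} + \left(7 + \frac{1}{2} \cdot \frac{1}{29}\right) \frac{1}{7007}}\right) - 39194 = \left(\frac{9390}{7 - 19208 - 1764} + \frac{12401}{\frac{6782}{6021} + \left(7 + \frac{1}{58}\right) \frac{1}{7007}}\right) - 39194 = \left(\frac{9390}{-20965} + \frac{12401}{\frac{6782}{6021} + \frac{407}{58} \cdot \frac{1}{7007}}\right) - 39194 = \left(9390 \left(- \frac{1}{20965}\right) + \frac{12401}{\frac{6782}{6021} + \frac{37}{36946}}\right) - 39194 = \left(- \frac{1878}{4193} + \frac{12401}{\frac{250790549}{222451866}}\right) - 39194 = \left(- \frac{1878}{4193} + 12401 \cdot \frac{222451866}{250790549}\right) - 39194 = \left(- \frac{1878}{4193} + \frac{2758625590266}{250790549}\right) - 39194 = \frac{11566446115334316}{1051564771957} - 39194 = - \frac{29648583556748342}{1051564771957}$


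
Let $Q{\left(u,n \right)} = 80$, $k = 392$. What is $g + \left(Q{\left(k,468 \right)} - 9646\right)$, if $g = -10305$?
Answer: $-19871$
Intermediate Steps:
$g + \left(Q{\left(k,468 \right)} - 9646\right) = -10305 + \left(80 - 9646\right) = -10305 - 9566 = -19871$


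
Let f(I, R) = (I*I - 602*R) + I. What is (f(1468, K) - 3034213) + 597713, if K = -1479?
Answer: 610350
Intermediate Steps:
f(I, R) = I + I² - 602*R (f(I, R) = (I² - 602*R) + I = I + I² - 602*R)
(f(1468, K) - 3034213) + 597713 = ((1468 + 1468² - 602*(-1479)) - 3034213) + 597713 = ((1468 + 2155024 + 890358) - 3034213) + 597713 = (3046850 - 3034213) + 597713 = 12637 + 597713 = 610350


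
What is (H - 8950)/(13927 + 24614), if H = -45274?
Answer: -54224/38541 ≈ -1.4069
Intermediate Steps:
(H - 8950)/(13927 + 24614) = (-45274 - 8950)/(13927 + 24614) = -54224/38541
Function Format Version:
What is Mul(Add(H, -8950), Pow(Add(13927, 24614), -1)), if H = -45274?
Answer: Rational(-54224, 38541) ≈ -1.4069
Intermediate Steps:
Mul(Add(H, -8950), Pow(Add(13927, 24614), -1)) = Mul(Add(-45274, -8950), Pow(Add(13927, 24614), -1)) = Mul(-54224, Pow(38541, -1)) = Mul(-54224, Rational(1, 38541)) = Rational(-54224, 38541)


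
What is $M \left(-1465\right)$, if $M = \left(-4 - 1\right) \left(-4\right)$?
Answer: $-29300$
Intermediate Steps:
$M = 20$ ($M = \left(-5\right) \left(-4\right) = 20$)
$M \left(-1465\right) = 20 \left(-1465\right) = -29300$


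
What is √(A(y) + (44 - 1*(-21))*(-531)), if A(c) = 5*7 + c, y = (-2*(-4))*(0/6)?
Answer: 4*I*√2155 ≈ 185.69*I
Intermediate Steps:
y = 0 (y = 8*(0*(⅙)) = 8*0 = 0)
A(c) = 35 + c
√(A(y) + (44 - 1*(-21))*(-531)) = √((35 + 0) + (44 - 1*(-21))*(-531)) = √(35 + (44 + 21)*(-531)) = √(35 + 65*(-531)) = √(35 - 34515) = √(-34480) = 4*I*√2155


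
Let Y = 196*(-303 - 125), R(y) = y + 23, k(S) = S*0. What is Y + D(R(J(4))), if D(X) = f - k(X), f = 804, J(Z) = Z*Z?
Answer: -83084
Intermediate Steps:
J(Z) = Z²
k(S) = 0
R(y) = 23 + y
D(X) = 804 (D(X) = 804 - 1*0 = 804 + 0 = 804)
Y = -83888 (Y = 196*(-428) = -83888)
Y + D(R(J(4))) = -83888 + 804 = -83084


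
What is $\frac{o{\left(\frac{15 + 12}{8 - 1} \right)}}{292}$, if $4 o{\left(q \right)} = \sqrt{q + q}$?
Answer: $\frac{3 \sqrt{42}}{8176} \approx 0.002378$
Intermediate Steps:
$o{\left(q \right)} = \frac{\sqrt{2} \sqrt{q}}{4}$ ($o{\left(q \right)} = \frac{\sqrt{q + q}}{4} = \frac{\sqrt{2 q}}{4} = \frac{\sqrt{2} \sqrt{q}}{4}$)
$\frac{o{\left(\frac{15 + 12}{8 - 1} \right)}}{292} = \frac{\frac{1}{4} \sqrt{2} \sqrt{\frac{15 + 12}{8 - 1}}}{292} = \frac{\sqrt{2} \sqrt{\frac{27}{7}}}{4} \cdot \frac{1}{292} = \frac{\sqrt{2} \frac{3 \sqrt{21}}{7}}{4} \cdot \frac{1}{292} = \frac{3 \sqrt{42}}{28} \cdot \frac{1}{292} = \frac{3 \sqrt{42}}{8176}$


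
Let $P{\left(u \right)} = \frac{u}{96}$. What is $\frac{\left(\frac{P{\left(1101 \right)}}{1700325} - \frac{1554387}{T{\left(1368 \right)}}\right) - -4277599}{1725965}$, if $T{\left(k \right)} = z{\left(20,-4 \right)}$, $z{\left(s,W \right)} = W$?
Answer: $\frac{253889577236167}{93910446036000} \approx 2.7035$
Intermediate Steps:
$T{\left(k \right)} = -4$
$P{\left(u \right)} = \frac{u}{96}$ ($P{\left(u \right)} = u \frac{1}{96} = \frac{u}{96}$)
$\frac{\left(\frac{P{\left(1101 \right)}}{1700325} - \frac{1554387}{T{\left(1368 \right)}}\right) - -4277599}{1725965} = \frac{\left(\frac{\frac{1}{96} \cdot 1101}{1700325} - \frac{1554387}{-4}\right) - -4277599}{1725965} = \left(\left(\frac{367}{32} \cdot \frac{1}{1700325} - - \frac{1554387}{4}\right) + 4277599\right) \frac{1}{1725965} = \left(\left(\frac{367}{54410400} + \frac{1554387}{4}\right) + 4277599\right) \frac{1}{1725965} = \left(\frac{21143704606567}{54410400} + 4277599\right) \frac{1}{1725965} = \frac{253889577236167}{54410400} \cdot \frac{1}{1725965} = \frac{253889577236167}{93910446036000}$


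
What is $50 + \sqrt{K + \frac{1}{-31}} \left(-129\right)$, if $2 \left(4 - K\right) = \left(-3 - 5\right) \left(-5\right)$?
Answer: $50 - \frac{129 i \sqrt{15407}}{31} \approx 50.0 - 516.52 i$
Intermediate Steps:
$K = -16$ ($K = 4 - \frac{\left(-3 - 5\right) \left(-5\right)}{2} = 4 - \frac{\left(-8\right) \left(-5\right)}{2} = 4 - 20 = -16$)
$50 + \sqrt{K + \frac{1}{-31}} \left(-129\right) = 50 + \sqrt{-16 + \frac{1}{-31}} \left(-129\right) = 50 + \sqrt{-16 - \frac{1}{31}} \left(-129\right) = 50 + \sqrt{- \frac{497}{31}} \left(-129\right) = 50 + \frac{i \sqrt{15407}}{31} \left(-129\right) = 50 - \frac{129 i \sqrt{15407}}{31}$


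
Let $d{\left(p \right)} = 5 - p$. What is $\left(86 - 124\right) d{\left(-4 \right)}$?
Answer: $-342$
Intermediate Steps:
$\left(86 - 124\right) d{\left(-4 \right)} = \left(86 - 124\right) \left(5 - -4\right) = - 38 \left(5 + 4\right) = \left(-38\right) 9 = -342$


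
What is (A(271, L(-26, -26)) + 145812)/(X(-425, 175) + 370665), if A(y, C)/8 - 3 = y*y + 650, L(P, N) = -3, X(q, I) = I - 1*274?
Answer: 123094/61761 ≈ 1.9931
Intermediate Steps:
X(q, I) = -274 + I (X(q, I) = I - 274 = -274 + I)
A(y, C) = 5224 + 8*y² (A(y, C) = 24 + 8*(y*y + 650) = 24 + 8*(y² + 650) = 24 + 8*(650 + y²) = 24 + (5200 + 8*y²) = 5224 + 8*y²)
(A(271, L(-26, -26)) + 145812)/(X(-425, 175) + 370665) = ((5224 + 8*271²) + 145812)/((-274 + 175) + 370665) = ((5224 + 8*73441) + 145812)/(-99 + 370665) = ((5224 + 587528) + 145812)/370566 = (592752 + 145812)*(1/370566) = 738564*(1/370566) = 123094/61761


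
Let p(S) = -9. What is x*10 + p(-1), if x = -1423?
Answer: -14239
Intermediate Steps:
x*10 + p(-1) = -1423*10 - 9 = -14230 - 9 = -14239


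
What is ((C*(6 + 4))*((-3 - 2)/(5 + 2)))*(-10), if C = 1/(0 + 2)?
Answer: 250/7 ≈ 35.714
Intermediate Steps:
C = 1/2 ≈ 0.50000
((C*(6 + 4))*((-3 - 2)/(5 + 2)))*(-10) = (((6 + 4)/2)*((-3 - 2)/(5 + 2)))*(-10) = (((1/2)*10)*(-5/7))*(-10) = (5*(-5*1/7))*(-10) = (5*(-5/7))*(-10) = -25/7*(-10) = 250/7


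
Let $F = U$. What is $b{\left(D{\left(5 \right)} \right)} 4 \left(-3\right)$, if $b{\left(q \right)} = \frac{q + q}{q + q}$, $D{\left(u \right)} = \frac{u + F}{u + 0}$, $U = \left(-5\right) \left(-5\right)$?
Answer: $-12$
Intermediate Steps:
$U = 25$
$F = 25$
$D{\left(u \right)} = \frac{25 + u}{u}$ ($D{\left(u \right)} = \frac{u + 25}{u + 0} = \frac{25 + u}{u}$)
$b{\left(q \right)} = 1$ ($b{\left(q \right)} = \frac{2 q}{2 q} = 2 q \frac{1}{2 q} = 1$)
$b{\left(D{\left(5 \right)} \right)} 4 \left(-3\right) = 1 \cdot 4 \left(-3\right) = 4 \left(-3\right) = -12$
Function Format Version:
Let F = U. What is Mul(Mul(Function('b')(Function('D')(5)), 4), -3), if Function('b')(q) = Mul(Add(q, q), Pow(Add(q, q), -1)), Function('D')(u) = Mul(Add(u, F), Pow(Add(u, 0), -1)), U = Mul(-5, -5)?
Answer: -12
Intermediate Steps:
U = 25
F = 25
Function('D')(u) = Mul(Pow(u, -1), Add(25, u)) (Function('D')(u) = Mul(Add(u, 25), Pow(Add(u, 0), -1)) = Mul(Add(25, u), Pow(u, -1)) = Mul(Pow(u, -1), Add(25, u)))
Function('b')(q) = 1 (Function('b')(q) = Mul(Mul(2, q), Pow(Mul(2, q), -1)) = Mul(Mul(2, q), Mul(Rational(1, 2), Pow(q, -1))) = 1)
Mul(Mul(Function('b')(Function('D')(5)), 4), -3) = Mul(Mul(1, 4), -3) = Mul(4, -3) = -12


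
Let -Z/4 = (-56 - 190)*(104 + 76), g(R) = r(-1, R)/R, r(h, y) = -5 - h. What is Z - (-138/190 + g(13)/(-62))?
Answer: 6781066817/38285 ≈ 1.7712e+5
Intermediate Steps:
g(R) = -4/R (g(R) = (-5 - 1*(-1))/R = (-5 + 1)/R = -4/R)
Z = 177120 (Z = -4*(-56 - 190)*(104 + 76) = -(-984)*180 = -4*(-44280) = 177120)
Z - (-138/190 + g(13)/(-62)) = 177120 - (-138/190 - 4/13/(-62)) = 177120 - (-138*1/190 - 4*1/13*(-1/62)) = 177120 - (-69/95 - 4/13*(-1/62)) = 177120 - (-69/95 + 2/403) = 177120 - 1*(-27617/38285) = 177120 + 27617/38285 = 6781066817/38285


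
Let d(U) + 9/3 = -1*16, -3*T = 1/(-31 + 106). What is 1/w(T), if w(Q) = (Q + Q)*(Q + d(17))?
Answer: 50625/8552 ≈ 5.9197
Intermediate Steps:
T = -1/225 (T = -1/(3*(-31 + 106)) = -⅓/75 = -⅓*1/75 = -1/225 ≈ -0.0044444)
d(U) = -19 (d(U) = -3 - 1*16 = -3 - 16 = -19)
w(Q) = 2*Q*(-19 + Q) (w(Q) = (Q + Q)*(Q - 19) = (2*Q)*(-19 + Q) = 2*Q*(-19 + Q))
1/w(T) = 1/(2*(-1/225)*(-19 - 1/225)) = 1/(2*(-1/225)*(-4276/225)) = 1/(8552/50625) = 50625/8552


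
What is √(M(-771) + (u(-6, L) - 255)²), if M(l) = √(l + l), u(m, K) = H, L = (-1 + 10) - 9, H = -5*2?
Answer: √(70225 + I*√1542) ≈ 265.0 + 0.0741*I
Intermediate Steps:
H = -10
L = 0 (L = 9 - 9 = 0)
u(m, K) = -10
M(l) = √2*√l (M(l) = √(2*l) = √2*√l)
√(M(-771) + (u(-6, L) - 255)²) = √(√2*√(-771) + (-10 - 255)²) = √(√2*(I*√771) + (-265)²) = √(I*√1542 + 70225) = √(70225 + I*√1542)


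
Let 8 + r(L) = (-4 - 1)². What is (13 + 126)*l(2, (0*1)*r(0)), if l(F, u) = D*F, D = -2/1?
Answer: -556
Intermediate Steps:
r(L) = 17 (r(L) = -8 + (-4 - 1)² = -8 + (-5)² = -8 + 25 = 17)
D = -2 (D = -2*1 = -2)
l(F, u) = -2*F
(13 + 126)*l(2, (0*1)*r(0)) = (13 + 126)*(-2*2) = 139*(-4) = -556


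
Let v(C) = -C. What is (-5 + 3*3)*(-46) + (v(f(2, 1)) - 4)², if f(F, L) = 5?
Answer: -103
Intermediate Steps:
(-5 + 3*3)*(-46) + (v(f(2, 1)) - 4)² = (-5 + 3*3)*(-46) + (-1*5 - 4)² = (-5 + 9)*(-46) + (-5 - 4)² = 4*(-46) + (-9)² = -184 + 81 = -103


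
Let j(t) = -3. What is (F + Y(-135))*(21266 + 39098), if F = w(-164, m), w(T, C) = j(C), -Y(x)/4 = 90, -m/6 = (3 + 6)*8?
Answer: -21912132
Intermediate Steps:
m = -432 (m = -6*(3 + 6)*8 = -54*8 = -6*72 = -432)
Y(x) = -360 (Y(x) = -4*90 = -360)
w(T, C) = -3
F = -3
(F + Y(-135))*(21266 + 39098) = (-3 - 360)*(21266 + 39098) = -363*60364 = -21912132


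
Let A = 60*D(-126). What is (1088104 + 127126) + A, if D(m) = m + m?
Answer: 1200110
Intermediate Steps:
D(m) = 2*m
A = -15120 (A = 60*(2*(-126)) = 60*(-252) = -15120)
(1088104 + 127126) + A = (1088104 + 127126) - 15120 = 1215230 - 15120 = 1200110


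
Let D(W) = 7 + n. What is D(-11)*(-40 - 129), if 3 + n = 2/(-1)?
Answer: -338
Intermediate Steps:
n = -5 (n = -3 + 2/(-1) = -3 + 2*(-1) = -3 - 2 = -5)
D(W) = 2 (D(W) = 7 - 5 = 2)
D(-11)*(-40 - 129) = 2*(-40 - 129) = 2*(-169) = -338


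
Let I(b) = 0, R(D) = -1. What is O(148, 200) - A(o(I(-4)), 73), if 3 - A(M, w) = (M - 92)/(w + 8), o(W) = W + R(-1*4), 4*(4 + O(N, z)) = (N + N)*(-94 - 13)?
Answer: -214006/27 ≈ -7926.1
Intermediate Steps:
O(N, z) = -4 - 107*N/2 (O(N, z) = -4 + ((N + N)*(-94 - 13))/4 = -4 + ((2*N)*(-107))/4 = -4 + (-214*N)/4 = -4 - 107*N/2)
o(W) = -1 + W (o(W) = W - 1 = -1 + W)
A(M, w) = 3 - (-92 + M)/(8 + w) (A(M, w) = 3 - (M - 92)/(w + 8) = 3 - (-92 + M)/(8 + w))
O(148, 200) - A(o(I(-4)), 73) = (-4 - 107/2*148) - (116 - (-1 + 0) + 3*73)/(8 + 73) = (-4 - 7918) - (116 - 1*(-1) + 219)/81 = -7922 - (116 + 1 + 219)/81 = -7922 - 336/81 = -7922 - 1*112/27 = -7922 - 112/27 = -214006/27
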